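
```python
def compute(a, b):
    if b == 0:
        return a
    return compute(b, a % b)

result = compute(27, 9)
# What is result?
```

compute(27, 9) -> compute(9, 0) -> 9

Answer: 9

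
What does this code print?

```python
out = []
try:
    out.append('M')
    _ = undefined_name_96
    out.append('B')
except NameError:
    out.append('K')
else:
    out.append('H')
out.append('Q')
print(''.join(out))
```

Execution trace: 'M' (try body) → 'K' (except NameError) → 'Q' (after the try/except). Output: MKQ

Answer: MKQ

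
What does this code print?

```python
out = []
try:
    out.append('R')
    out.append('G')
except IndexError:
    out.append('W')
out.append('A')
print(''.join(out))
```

Execution trace: 'R' (try body) → 'G' (try body, no exception) → 'A' (after the try/except). Output: RGA

Answer: RGA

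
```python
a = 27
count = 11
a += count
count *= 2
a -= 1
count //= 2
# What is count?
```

Trace:
`a = 27` → a = 27
`count = 11` → count = 11
`a += count` → a = 38
`count *= 2` → count = 22
`a -= 1` → a = 37
`count //= 2` → count = 11
So count = 11

Answer: 11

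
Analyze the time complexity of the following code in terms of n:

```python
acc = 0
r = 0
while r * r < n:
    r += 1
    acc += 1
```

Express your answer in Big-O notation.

Each loop level contributes: √n. Multiplying the contributions gives O(√n).

Answer: O(√n)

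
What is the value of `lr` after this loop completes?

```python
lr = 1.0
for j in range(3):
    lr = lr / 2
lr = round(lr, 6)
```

Halving LR 3 times: 1 / 2^3
`lr` takes the values: 1.0 → 0.5 → 0.25 → 0.125

Answer: 0.125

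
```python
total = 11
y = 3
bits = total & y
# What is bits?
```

Trace:
`total = 11` → total = 11
`y = 3` → y = 3
`bits = total & y` → bits = 3
So bits = 3

Answer: 3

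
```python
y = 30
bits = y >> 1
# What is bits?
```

Trace:
`y = 30` → y = 30
`bits = y >> 1` → bits = 15
So bits = 15

Answer: 15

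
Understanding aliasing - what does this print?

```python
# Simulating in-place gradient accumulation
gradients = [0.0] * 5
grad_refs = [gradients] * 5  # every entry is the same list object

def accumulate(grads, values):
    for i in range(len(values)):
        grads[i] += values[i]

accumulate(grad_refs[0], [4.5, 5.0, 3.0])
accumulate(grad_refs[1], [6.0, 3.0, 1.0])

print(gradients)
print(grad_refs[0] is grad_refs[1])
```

Key concept: gradient accumulation aliasing.
Step by step:
`gradients = [0.0] * 5` → gradients = [0.0, 0.0, 0.0, 0.0, 0.0]
`grad_refs = [gradients] * 5` → grad_refs = [[0.0, 0.0, 0.0, 0.0, 0.0], [0.0, 0.0, 0.0, 0.0, 0.0], [0.0, 0.0, 0.0, 0.0, 0.0], [0.0, 0.0, 0.0, 0.0, 0.0], [0.0, 0.0, 0.0, 0.0, 0.0]]
`accumulate(grad_refs[0], [4.5, 5.0, 3.0])` → gradients = [4.5, 5.0, 3.0, 0.0, 0.0]; grad_refs = [[4.5, 5.0, 3.0, 0.0, 0.0], [4.5, 5.0, 3.0, 0.0, 0.0], [4.5, 5.0, 3.0, 0.0, 0.0], [4.5, 5.0, 3.0, 0.0, 0.0], [4.5, 5.0, 3.0, 0.0, 0.0]]
`accumulate(grad_refs[1], [6.0, 3.0, 1.0])` → gradients = [10.5, 8.0, 4.0, 0.0, 0.0]; grad_refs = [[10.5, 8.0, 4.0, 0.0, 0.0], [10.5, 8.0, 4.0, 0.0, 0.0], [10.5, 8.0, 4.0, 0.0, 0.0], [10.5, 8.0, 4.0, 0.0, 0.0], [10.5, 8.0, 4.0, 0.0, 0.0]]
`print(gradients)` → prints [10.5, 8.0, 4.0, 0.0, 0.0]
`print(grad_refs[0] is grad_refs[1])` → prints True

Answer:
[10.5, 8.0, 4.0, 0.0, 0.0]
True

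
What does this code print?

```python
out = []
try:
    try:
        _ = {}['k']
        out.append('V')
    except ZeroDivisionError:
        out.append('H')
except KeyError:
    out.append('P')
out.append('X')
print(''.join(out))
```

Execution trace: 'P' (outer except KeyError) → 'X' (after the try/except). Output: PX

Answer: PX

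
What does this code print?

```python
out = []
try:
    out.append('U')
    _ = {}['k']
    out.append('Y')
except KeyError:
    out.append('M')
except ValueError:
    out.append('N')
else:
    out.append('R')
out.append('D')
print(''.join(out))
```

Execution trace: 'U' (try body) → 'M' (except KeyError) → 'D' (after the try/except). Output: UMD

Answer: UMD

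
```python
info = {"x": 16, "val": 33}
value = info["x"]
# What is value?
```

Trace:
`info = {"x": 16, "val": 33}` → info = {'x': 16, 'val': 33}
`value = info["x"]` → value = 16
So value = 16

Answer: 16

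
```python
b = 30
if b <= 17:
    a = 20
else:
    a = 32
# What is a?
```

Trace:
`b = 30` → b = 30
`if b <= 17: ...` → b <= 17 is False, take else branch → a = 32
So a = 32

Answer: 32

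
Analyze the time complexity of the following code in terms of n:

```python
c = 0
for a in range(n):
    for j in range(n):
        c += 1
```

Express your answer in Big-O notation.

Each loop level contributes: n × n. Multiplying the contributions gives O(n^2).

Answer: O(n^2)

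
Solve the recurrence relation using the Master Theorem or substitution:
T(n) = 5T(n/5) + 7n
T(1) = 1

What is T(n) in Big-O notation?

By Master Theorem: a=5, b=5, f(n)=7n. Since log_5(5) = 1 and f(n) = Θ(n^1), Case 2 applies. T(n) = O(n log n).

Answer: O(n log n)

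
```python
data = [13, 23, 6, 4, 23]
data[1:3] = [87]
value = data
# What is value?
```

Trace:
`data = [13, 23, 6, 4, 23]` → data = [13, 23, 6, 4, 23]
`data[1:3] = [87]` → data = [13, 87, 4, 23]
`value = data` → value = [13, 87, 4, 23]
So value = [13, 87, 4, 23]

Answer: [13, 87, 4, 23]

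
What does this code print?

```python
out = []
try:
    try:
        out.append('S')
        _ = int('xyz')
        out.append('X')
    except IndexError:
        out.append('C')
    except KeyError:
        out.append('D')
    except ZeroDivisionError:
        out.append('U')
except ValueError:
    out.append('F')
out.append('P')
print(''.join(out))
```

Execution trace: 'S' (try body) → 'F' (outer except ValueError) → 'P' (after the try/except). Output: SFP

Answer: SFP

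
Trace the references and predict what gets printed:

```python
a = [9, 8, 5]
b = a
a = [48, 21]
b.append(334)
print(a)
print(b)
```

Key concept: rebinding vs mutation: a is rebound to a new list, b still points at the original.
Step by step:
`a = [9, 8, 5]` → a = [9, 8, 5]
`b = a` → b = [9, 8, 5] (same object as a)
`a = [48, 21]` → a = [48, 21]
`b.append(334)` → b = [9, 8, 5, 334]
`print(a)` → prints [48, 21]
`print(b)` → prints [9, 8, 5, 334]

Answer:
[48, 21]
[9, 8, 5, 334]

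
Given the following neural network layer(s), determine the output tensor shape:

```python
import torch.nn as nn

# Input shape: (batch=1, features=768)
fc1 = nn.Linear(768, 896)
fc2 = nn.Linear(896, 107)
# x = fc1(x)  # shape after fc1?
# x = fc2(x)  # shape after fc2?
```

Input: (1, 768) -> after fc1: (1, 896) -> Output: (1, 107)

Answer: (1, 107)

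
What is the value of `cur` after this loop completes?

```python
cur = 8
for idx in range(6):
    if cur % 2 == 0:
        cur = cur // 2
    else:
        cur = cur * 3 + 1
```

Collatz-style transformation from 8
`cur` takes the values: 8 → 4 → 2 → 1 → 4 → 2 → 1

Answer: 1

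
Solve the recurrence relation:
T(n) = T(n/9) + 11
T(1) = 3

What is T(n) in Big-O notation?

Each step divides n by 9 and adds 11. After log_9(n) steps we reach T(1)=3. So T(n) = 11·log_9(n) + 3 = O(log n).

Answer: O(log n)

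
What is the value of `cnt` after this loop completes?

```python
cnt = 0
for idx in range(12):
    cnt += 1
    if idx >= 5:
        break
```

Loop breaks when idx reaches 5, cnt is 6
`cnt` takes the values: 0 → 1 → 2 → 3 → 4 → 5 → 6

Answer: 6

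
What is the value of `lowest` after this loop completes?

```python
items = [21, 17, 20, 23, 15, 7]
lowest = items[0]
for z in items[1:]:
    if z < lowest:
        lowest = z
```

Minimum of [21, 17, 20, 23, 15, 7]
`lowest` takes the values: 21 → 17 → 15 → 7

Answer: 7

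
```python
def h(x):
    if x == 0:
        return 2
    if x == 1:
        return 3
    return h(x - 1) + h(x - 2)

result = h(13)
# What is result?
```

Build up from base cases: h(0)=2, h(1)=3, h(2)=5, h(3)=8, h(4)=13, h(5)=21, h(6)=34, ..., h(13)=987

Answer: 987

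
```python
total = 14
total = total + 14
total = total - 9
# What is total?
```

Trace:
`total = 14` → total = 14
`total = total + 14` → total = 28
`total = total - 9` → total = 19
So total = 19

Answer: 19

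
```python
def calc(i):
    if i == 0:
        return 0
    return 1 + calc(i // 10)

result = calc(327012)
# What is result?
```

Count of digits of 327012: 6

Answer: 6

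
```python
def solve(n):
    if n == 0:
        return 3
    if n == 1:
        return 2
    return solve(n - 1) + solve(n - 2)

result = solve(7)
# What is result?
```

Build up from base cases: solve(0)=3, solve(1)=2, solve(2)=5, solve(3)=7, solve(4)=12, solve(5)=19, solve(6)=31, ..., solve(7)=50

Answer: 50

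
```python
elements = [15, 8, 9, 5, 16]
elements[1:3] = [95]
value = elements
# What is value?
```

Trace:
`elements = [15, 8, 9, 5, 16]` → elements = [15, 8, 9, 5, 16]
`elements[1:3] = [95]` → elements = [15, 95, 5, 16]
`value = elements` → value = [15, 95, 5, 16]
So value = [15, 95, 5, 16]

Answer: [15, 95, 5, 16]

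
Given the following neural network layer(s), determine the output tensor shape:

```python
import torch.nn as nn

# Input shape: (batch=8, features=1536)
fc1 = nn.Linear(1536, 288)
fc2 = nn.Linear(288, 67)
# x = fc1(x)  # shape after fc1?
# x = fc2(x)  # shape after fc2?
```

Input: (8, 1536) -> after fc1: (8, 288) -> Output: (8, 67)

Answer: (8, 67)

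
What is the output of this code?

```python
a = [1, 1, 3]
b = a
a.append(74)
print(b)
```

Key concept: basic list aliasing.
Step by step:
`a = [1, 1, 3]` → a = [1, 1, 3]
`b = a` → b = [1, 1, 3] (same object as a)
`a.append(74)` → a = [1, 1, 3, 74] (same object as b); b = [1, 1, 3, 74] (same object as a)
`print(b)` → prints [1, 1, 3, 74]

Answer: [1, 1, 3, 74]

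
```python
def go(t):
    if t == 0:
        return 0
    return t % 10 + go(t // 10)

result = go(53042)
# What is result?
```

Sum of digits of 53042: 2 + 4 + 0 + 3 + 5 = 14

Answer: 14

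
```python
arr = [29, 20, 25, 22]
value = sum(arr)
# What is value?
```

Trace:
`arr = [29, 20, 25, 22]` → arr = [29, 20, 25, 22]
`value = sum(arr)` → value = 96
So value = 96

Answer: 96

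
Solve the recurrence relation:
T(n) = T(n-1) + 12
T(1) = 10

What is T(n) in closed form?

Unrolling: T(n) = T(1) + 12·(n-1) = 10 + 12(n-1) = 12n - 2.

Answer: T(n) = 12n - 2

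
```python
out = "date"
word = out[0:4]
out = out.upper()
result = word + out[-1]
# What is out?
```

Trace:
`out = "date"` → out = 'date'
`word = out[0:4]` → word = 'date'
`out = out.upper()` → out = 'DATE'
`result = word + out[-1]` → result = 'dateE'
So out = 'DATE'

Answer: 'DATE'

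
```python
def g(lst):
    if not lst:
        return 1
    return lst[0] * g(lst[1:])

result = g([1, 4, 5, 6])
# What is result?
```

Product over [1, 4, 5, 6] = 1 * 4 * 5 * 6 = 120

Answer: 120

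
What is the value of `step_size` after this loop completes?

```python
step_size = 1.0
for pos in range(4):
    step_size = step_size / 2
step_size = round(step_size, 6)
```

Halving LR 4 times: 1 / 2^4
`step_size` takes the values: 1.0 → 0.5 → 0.25 → 0.125 → 0.0625

Answer: 0.0625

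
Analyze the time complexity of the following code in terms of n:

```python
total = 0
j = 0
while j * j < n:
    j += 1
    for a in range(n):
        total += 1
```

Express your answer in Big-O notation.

Each loop level contributes: √n × n. Multiplying the contributions gives O(n√n).

Answer: O(n√n)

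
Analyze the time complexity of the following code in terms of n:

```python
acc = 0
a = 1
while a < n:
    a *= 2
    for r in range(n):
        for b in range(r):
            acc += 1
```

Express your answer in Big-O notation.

Each loop level contributes: log n × n × n. Multiplying the contributions gives O(n^2 log n).

Answer: O(n^2 log n)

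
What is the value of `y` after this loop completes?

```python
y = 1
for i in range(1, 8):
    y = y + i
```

Start at 1, add 1 through 7
`y` takes the values: 1 → 2 → 4 → 7 → 11 → 16 → 22 → 29

Answer: 29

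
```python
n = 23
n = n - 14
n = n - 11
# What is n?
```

Trace:
`n = 23` → n = 23
`n = n - 14` → n = 9
`n = n - 11` → n = -2
So n = -2

Answer: -2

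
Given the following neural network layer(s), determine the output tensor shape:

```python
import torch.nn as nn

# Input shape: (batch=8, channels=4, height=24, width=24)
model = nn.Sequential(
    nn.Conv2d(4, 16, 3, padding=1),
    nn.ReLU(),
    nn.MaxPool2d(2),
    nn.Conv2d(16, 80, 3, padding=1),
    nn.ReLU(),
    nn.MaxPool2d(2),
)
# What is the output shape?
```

Input: (8, 4, 24, 24) -> after first Conv2d: (8, 16, 24, 24) -> after first MaxPool2d: (8, 16, 12, 12) -> after second Conv2d: (8, 80, 12, 12) -> Output: (8, 80, 6, 6)

Answer: (8, 80, 6, 6)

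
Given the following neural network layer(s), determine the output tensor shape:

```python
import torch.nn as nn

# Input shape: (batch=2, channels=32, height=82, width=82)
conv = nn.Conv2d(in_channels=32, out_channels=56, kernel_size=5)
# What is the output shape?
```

Input: (2, 32, 82, 82) -> Output: (2, 56, 78, 78)

Answer: (2, 56, 78, 78)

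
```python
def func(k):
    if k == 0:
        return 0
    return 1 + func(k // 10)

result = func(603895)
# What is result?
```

Count of digits of 603895: 6

Answer: 6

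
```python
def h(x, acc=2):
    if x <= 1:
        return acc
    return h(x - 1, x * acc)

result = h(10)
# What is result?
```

Accumulator trace (n, acc): (10, 2) -> (9, 20) -> (8, 180) -> (7, 1440) -> (6, 10080) -> (5, 60480) -> (4, 302400) -> (3, 1209600) -> (2, 3628800) -> (1, 7257600) -> return 7257600

Answer: 7257600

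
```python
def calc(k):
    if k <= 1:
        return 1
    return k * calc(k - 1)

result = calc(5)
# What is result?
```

calc(5) = 5 * 4 * 3 * 2 * 1 = 120

Answer: 120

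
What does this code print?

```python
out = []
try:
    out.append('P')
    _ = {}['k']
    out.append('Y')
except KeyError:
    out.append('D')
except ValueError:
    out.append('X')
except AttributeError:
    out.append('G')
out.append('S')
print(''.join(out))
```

Execution trace: 'P' (try body) → 'D' (except KeyError) → 'S' (after the try/except). Output: PDS

Answer: PDS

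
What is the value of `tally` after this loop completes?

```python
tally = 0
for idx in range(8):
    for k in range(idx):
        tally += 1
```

Triangle number: 0+1+2+...+7
`tally` takes the values: 0 → 1 → 2 → 3 → 4 → 5 → 6 → 7 → 8 → 9 → 10 → 11 → 12 → 13 → 14 → 15 → 16 → 17 → 18 → 19 → 20 → 21 → 22 → 23 → 24 → 25 → 26 → 27 → 28

Answer: 28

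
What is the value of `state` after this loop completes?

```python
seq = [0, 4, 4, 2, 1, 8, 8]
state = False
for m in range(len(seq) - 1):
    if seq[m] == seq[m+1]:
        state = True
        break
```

Check consecutive duplicates in [0, 4, 4, 2, 1, 8, 8]
`state` takes the values: False → True

Answer: True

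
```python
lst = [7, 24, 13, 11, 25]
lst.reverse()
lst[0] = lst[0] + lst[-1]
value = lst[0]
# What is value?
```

Trace:
`lst = [7, 24, 13, 11, 25]` → lst = [7, 24, 13, 11, 25]
`lst.reverse()` → lst = [25, 11, 13, 24, 7]
`lst[0] = lst[0] + lst[-1]` → lst = [32, 11, 13, 24, 7]
`value = lst[0]` → value = 32
So value = 32

Answer: 32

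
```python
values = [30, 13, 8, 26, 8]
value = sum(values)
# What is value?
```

Trace:
`values = [30, 13, 8, 26, 8]` → values = [30, 13, 8, 26, 8]
`value = sum(values)` → value = 85
So value = 85

Answer: 85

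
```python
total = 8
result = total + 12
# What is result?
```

Trace:
`total = 8` → total = 8
`result = total + 12` → result = 20
So result = 20

Answer: 20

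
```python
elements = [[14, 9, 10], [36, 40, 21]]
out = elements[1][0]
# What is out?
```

Trace:
`elements = [[14, 9, 10], [36, 40, 21]]` → elements = [[14, 9, 10], [36, 40, 21]]
`out = elements[1][0]` → out = 36
So out = 36

Answer: 36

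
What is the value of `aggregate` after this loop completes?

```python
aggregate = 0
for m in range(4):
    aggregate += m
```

Sum of 0 to 3 = 6
`aggregate` takes the values: 0 → 1 → 3 → 6

Answer: 6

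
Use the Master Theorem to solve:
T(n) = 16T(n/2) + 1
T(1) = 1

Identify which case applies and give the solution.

a=16, b=2, f(n)=1. log_2(16) = 4. Since c=0 < 4, Case 1 applies: T(n) = Θ(n^log_b(a)) = O(n^4).

Answer: O(n^4) - Case 1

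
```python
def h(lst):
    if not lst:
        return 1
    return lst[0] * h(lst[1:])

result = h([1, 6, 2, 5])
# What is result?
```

Product over [1, 6, 2, 5] = 1 * 6 * 2 * 5 = 60

Answer: 60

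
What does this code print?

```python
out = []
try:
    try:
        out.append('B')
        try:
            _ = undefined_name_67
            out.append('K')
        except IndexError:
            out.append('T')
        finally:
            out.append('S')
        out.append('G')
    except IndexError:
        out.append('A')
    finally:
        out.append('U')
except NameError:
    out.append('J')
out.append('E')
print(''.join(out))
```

Execution trace: 'B' (try body) → 'S' (inner finally) → 'U' (finally) → 'J' (outer except NameError) → 'E' (after the try/except). Output: BSUJE

Answer: BSUJE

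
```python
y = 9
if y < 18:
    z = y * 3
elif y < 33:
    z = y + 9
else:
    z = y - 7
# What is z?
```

Trace:
`y = 9` → y = 9
`if y < 18: ...` → y < 18 is True → z = 27
So z = 27

Answer: 27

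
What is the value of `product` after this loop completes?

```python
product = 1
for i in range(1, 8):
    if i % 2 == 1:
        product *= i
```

Product of odd numbers 1 to 7
`product` takes the values: 1 → 3 → 15 → 105

Answer: 105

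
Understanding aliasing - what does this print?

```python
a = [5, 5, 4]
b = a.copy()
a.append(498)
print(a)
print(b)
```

Key concept: list.copy() creates independent copy.
Step by step:
`a = [5, 5, 4]` → a = [5, 5, 4]
`b = a.copy()` → b = [5, 5, 4]
`a.append(498)` → a = [5, 5, 4, 498]
`print(a)` → prints [5, 5, 4, 498]
`print(b)` → prints [5, 5, 4]

Answer:
[5, 5, 4, 498]
[5, 5, 4]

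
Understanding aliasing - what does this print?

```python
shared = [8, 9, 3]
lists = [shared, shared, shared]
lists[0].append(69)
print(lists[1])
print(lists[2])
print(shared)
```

Key concept: list of same reference.
Step by step:
`shared = [8, 9, 3]` → shared = [8, 9, 3]
`lists = [shared, shared, shared]` → lists = [[8, 9, 3], [8, 9, 3], [8, 9, 3]]
`lists[0].append(69)` → shared = [8, 9, 3, 69]; lists = [[8, 9, 3, 69], [8, 9, 3, 69], [8, 9, 3, 69]]
`print(lists[1])` → prints [8, 9, 3, 69]
`print(lists[2])` → prints [8, 9, 3, 69]
`print(shared)` → prints [8, 9, 3, 69]

Answer:
[8, 9, 3, 69]
[8, 9, 3, 69]
[8, 9, 3, 69]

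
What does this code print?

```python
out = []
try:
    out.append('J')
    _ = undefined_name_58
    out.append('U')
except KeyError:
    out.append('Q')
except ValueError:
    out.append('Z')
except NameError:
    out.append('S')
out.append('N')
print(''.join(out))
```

Execution trace: 'J' (try body) → 'S' (except NameError) → 'N' (after the try/except). Output: JSN

Answer: JSN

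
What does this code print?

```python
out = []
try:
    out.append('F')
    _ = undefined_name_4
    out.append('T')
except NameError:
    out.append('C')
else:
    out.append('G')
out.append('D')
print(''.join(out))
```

Execution trace: 'F' (try body) → 'C' (except NameError) → 'D' (after the try/except). Output: FCD

Answer: FCD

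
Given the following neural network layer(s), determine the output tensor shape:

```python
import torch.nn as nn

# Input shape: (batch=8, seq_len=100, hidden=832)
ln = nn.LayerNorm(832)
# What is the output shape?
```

Input: (8, 100, 832) -> Output: (8, 100, 832)

Answer: (8, 100, 832)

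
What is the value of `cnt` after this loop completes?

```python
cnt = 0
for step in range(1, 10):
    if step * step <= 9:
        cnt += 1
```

Count numbers where step² ≤ 9
`cnt` takes the values: 0 → 1 → 2 → 3

Answer: 3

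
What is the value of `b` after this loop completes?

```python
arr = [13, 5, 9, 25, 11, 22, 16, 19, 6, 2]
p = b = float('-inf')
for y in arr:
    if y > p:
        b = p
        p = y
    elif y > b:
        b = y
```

Second largest (with repeats) in [13, 5, 9, 25, 11, 22, 16, 19, 6, 2]
`b` takes the values: -inf → 5 → 9 → 13 → 22

Answer: 22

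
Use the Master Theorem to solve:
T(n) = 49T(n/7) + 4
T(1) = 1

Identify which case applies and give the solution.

a=49, b=7, f(n)=4. log_7(49) = 2. Since c=0 < 2, Case 1 applies: T(n) = Θ(n^log_b(a)) = O(n^2).

Answer: O(n^2) - Case 1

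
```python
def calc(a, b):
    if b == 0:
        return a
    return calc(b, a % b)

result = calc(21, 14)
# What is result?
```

calc(21, 14) -> calc(14, 7) -> calc(7, 0) -> 7

Answer: 7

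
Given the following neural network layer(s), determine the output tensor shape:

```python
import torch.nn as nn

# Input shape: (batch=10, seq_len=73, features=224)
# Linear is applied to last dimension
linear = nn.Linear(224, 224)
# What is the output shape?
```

Input: (10, 73, 224) -> Output: (10, 73, 224)

Answer: (10, 73, 224)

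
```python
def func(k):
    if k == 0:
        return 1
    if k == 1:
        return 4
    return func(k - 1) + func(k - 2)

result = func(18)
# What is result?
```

Build up from base cases: func(0)=1, func(1)=4, func(2)=5, func(3)=9, func(4)=14, func(5)=23, func(6)=37, ..., func(18)=11933

Answer: 11933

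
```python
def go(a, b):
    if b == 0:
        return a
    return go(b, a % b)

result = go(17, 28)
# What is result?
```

go(17, 28) -> go(28, 17) -> go(17, 11) -> go(11, 6) -> go(6, 5) -> go(5, 1) -> go(1, 0) -> 1

Answer: 1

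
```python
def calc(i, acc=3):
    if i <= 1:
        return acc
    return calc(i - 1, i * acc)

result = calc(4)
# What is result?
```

Accumulator trace (n, acc): (4, 3) -> (3, 12) -> (2, 36) -> (1, 72) -> return 72

Answer: 72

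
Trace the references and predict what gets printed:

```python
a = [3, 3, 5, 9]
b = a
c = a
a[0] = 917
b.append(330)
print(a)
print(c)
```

Key concept: multiple aliases.
Step by step:
`a = [3, 3, 5, 9]` → a = [3, 3, 5, 9]
`b = a` → b = [3, 3, 5, 9] (same object as a)
`c = a` → c = [3, 3, 5, 9] (same object as a, b)
`a[0] = 917` → a = [917, 3, 5, 9] (same object as b, c); b = [917, 3, 5, 9] (same object as a, c); c = [917, 3, 5, 9] (same object as a, b)
`b.append(330)` → a = [917, 3, 5, 9, 330] (same object as b, c); b = [917, 3, 5, 9, 330] (same object as a, c); c = [917, 3, 5, 9, 330] (same object as a, b)
`print(a)` → prints [917, 3, 5, 9, 330]
`print(c)` → prints [917, 3, 5, 9, 330]

Answer:
[917, 3, 5, 9, 330]
[917, 3, 5, 9, 330]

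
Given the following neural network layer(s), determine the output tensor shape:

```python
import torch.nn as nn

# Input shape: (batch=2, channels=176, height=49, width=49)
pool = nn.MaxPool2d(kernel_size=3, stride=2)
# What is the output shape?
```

Input: (2, 176, 49, 49) -> Output: (2, 176, 24, 24)

Answer: (2, 176, 24, 24)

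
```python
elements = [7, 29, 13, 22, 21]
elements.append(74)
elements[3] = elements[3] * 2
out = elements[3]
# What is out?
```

Trace:
`elements = [7, 29, 13, 22, 21]` → elements = [7, 29, 13, 22, 21]
`elements.append(74)` → elements = [7, 29, 13, 22, 21, 74]
`elements[3] = elements[3] * 2` → elements = [7, 29, 13, 44, 21, 74]
`out = elements[3]` → out = 44
So out = 44

Answer: 44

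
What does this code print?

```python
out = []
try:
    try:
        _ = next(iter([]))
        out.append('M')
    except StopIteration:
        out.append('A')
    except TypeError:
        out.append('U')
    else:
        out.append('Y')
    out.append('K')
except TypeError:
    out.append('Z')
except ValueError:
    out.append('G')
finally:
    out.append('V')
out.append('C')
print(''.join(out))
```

Execution trace: 'A' (inner except StopIteration) → 'K' (try body, no exception) → 'V' (finally) → 'C' (after the try/except). Output: AKVC

Answer: AKVC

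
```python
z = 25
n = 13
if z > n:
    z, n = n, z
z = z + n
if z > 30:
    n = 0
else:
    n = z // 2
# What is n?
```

Trace:
`z = 25` → z = 25
`n = 13` → n = 13
`if z > n: ...` → z > n is True → z = 13; n = 25
`z = z + n` → z = 38
`if z > 30: ...` → z > 30 is True → n = 0
So n = 0

Answer: 0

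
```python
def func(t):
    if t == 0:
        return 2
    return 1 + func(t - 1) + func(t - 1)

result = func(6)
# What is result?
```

func(t) = 1 + 2·func(t-1), func(0)=2. Closed form: (2+1)·2^6 - 1 = 191.

Answer: 191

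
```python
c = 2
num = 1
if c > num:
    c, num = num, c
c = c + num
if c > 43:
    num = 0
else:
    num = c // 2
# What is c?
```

Trace:
`c = 2` → c = 2
`num = 1` → num = 1
`if c > num: ...` → c > num is True → c = 1; num = 2
`c = c + num` → c = 3
`if c > 43: ...` → c > 43 is False, take else branch → num = 1
So c = 3

Answer: 3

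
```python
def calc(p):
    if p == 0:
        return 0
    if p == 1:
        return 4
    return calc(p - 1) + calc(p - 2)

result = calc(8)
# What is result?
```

Build up from base cases: calc(0)=0, calc(1)=4, calc(2)=4, calc(3)=8, calc(4)=12, calc(5)=20, calc(6)=32, ..., calc(8)=84

Answer: 84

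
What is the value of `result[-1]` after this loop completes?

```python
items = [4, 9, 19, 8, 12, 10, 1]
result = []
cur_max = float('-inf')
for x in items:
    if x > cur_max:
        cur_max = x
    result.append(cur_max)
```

Running max ends at 19
`result` takes the values: [] → [4] → [4, 9] → [4, 9, 19] → [4, 9, 19, 19] → [4, 9, 19, 19, 19] → [4, 9, 19, 19, 19, 19] → [4, 9, 19, 19, 19, 19, 19]
So `result[-1]` = 19

Answer: 19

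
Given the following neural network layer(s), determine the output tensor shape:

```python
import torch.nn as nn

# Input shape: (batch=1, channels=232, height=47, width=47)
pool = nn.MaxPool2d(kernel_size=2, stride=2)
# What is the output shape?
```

Input: (1, 232, 47, 47) -> Output: (1, 232, 23, 23)

Answer: (1, 232, 23, 23)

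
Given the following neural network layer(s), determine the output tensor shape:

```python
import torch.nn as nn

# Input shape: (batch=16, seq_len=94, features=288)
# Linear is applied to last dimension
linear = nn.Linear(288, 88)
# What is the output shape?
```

Input: (16, 94, 288) -> Output: (16, 94, 88)

Answer: (16, 94, 88)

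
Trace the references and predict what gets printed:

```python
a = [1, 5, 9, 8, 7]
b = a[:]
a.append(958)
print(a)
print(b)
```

Key concept: slice [:] creates copy.
Step by step:
`a = [1, 5, 9, 8, 7]` → a = [1, 5, 9, 8, 7]
`b = a[:]` → b = [1, 5, 9, 8, 7]
`a.append(958)` → a = [1, 5, 9, 8, 7, 958]
`print(a)` → prints [1, 5, 9, 8, 7, 958]
`print(b)` → prints [1, 5, 9, 8, 7]

Answer:
[1, 5, 9, 8, 7, 958]
[1, 5, 9, 8, 7]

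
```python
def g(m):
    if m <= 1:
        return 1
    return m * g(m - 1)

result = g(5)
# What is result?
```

g(5) = 5 * 4 * 3 * 2 * 1 = 120

Answer: 120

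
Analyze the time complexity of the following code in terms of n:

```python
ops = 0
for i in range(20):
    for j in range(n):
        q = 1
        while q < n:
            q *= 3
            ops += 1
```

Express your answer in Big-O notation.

Each loop level contributes: 1 × n × log n. Multiplying the contributions gives O(n log n).

Answer: O(n log n)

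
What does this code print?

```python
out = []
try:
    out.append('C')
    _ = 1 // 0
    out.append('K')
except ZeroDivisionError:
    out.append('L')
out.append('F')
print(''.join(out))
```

Execution trace: 'C' (try body) → 'L' (except ZeroDivisionError) → 'F' (after the try/except). Output: CLF

Answer: CLF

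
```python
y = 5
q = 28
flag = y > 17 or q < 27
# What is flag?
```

Trace:
`y = 5` → y = 5
`q = 28` → q = 28
`flag = y > 17 or q < 27` → flag = False
So flag = False

Answer: False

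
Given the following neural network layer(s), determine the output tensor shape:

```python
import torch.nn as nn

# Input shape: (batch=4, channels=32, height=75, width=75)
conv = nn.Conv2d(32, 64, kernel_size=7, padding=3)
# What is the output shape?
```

Input: (4, 32, 75, 75) -> Output: (4, 64, 75, 75)

Answer: (4, 64, 75, 75)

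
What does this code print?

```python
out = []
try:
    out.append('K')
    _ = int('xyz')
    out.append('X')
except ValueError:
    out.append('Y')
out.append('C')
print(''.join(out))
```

Execution trace: 'K' (try body) → 'Y' (except ValueError) → 'C' (after the try/except). Output: KYC

Answer: KYC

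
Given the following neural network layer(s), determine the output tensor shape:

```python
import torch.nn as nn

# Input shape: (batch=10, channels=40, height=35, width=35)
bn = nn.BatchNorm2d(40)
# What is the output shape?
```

Input: (10, 40, 35, 35) -> Output: (10, 40, 35, 35)

Answer: (10, 40, 35, 35)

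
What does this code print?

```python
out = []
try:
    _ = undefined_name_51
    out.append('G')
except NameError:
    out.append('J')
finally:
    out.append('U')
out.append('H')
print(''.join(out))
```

Execution trace: 'J' (except NameError) → 'U' (finally) → 'H' (after the try/except). Output: JUH

Answer: JUH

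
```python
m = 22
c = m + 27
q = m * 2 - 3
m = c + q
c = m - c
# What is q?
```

Trace:
`m = 22` → m = 22
`c = m + 27` → c = 49
`q = m * 2 - 3` → q = 41
`m = c + q` → m = 90
`c = m - c` → c = 41
So q = 41

Answer: 41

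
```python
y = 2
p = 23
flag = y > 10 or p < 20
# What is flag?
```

Trace:
`y = 2` → y = 2
`p = 23` → p = 23
`flag = y > 10 or p < 20` → flag = False
So flag = False

Answer: False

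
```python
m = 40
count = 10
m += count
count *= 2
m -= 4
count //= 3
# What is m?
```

Trace:
`m = 40` → m = 40
`count = 10` → count = 10
`m += count` → m = 50
`count *= 2` → count = 20
`m -= 4` → m = 46
`count //= 3` → count = 6
So m = 46

Answer: 46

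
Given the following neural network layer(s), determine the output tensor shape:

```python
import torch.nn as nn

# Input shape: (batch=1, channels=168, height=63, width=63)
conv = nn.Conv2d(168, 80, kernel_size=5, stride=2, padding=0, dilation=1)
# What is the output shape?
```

Input: (1, 168, 63, 63) -> Output: (1, 80, 30, 30)

Answer: (1, 80, 30, 30)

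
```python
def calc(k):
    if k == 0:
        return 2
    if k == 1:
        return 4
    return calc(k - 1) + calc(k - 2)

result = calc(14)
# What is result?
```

Build up from base cases: calc(0)=2, calc(1)=4, calc(2)=6, calc(3)=10, calc(4)=16, calc(5)=26, calc(6)=42, ..., calc(14)=1974

Answer: 1974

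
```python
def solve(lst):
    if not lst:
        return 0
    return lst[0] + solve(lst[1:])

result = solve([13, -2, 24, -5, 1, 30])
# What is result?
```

13 + (-2) + 24 + (-5) + 1 + 30 + 0 = 61

Answer: 61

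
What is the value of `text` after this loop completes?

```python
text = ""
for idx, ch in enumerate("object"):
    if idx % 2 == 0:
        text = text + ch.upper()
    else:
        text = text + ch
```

Uppercase even positions in 'object'
`text` takes the values: "" → "O" → "Ob" → "ObJ" → "ObJe" → "ObJeC" → "ObJeCt"

Answer: "ObJeCt"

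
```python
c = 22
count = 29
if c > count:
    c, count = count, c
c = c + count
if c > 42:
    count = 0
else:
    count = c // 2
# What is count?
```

Trace:
`c = 22` → c = 22
`count = 29` → count = 29
`if c > count: ...` → c > count is False → no variable changes
`c = c + count` → c = 51
`if c > 42: ...` → c > 42 is True → count = 0
So count = 0

Answer: 0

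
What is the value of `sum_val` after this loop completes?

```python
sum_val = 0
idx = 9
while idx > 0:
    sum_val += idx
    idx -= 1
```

Sum 9 down to 1
`sum_val` takes the values: 0 → 9 → 17 → 24 → 30 → 35 → 39 → 42 → 44 → 45

Answer: 45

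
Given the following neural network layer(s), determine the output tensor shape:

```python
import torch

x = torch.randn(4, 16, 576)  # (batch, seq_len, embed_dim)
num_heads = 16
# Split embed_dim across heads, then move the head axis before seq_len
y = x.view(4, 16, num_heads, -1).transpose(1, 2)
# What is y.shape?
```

Input: (4, 16, 576) -> head_dim = 576 // 16 = 36; after view: (4, 16, 16, 36) -> after transpose(1, 2): (4, 16, 16, 36) -> Output: (4, 16, 16, 36)

Answer: (4, 16, 16, 36)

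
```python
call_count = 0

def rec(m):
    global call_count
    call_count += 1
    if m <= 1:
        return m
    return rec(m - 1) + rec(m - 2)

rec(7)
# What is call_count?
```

Calls(m) = 1 + Calls(m-1) + Calls(m-2); Calls(0)=Calls(1)=1. For m=7 this gives 41.

Answer: 41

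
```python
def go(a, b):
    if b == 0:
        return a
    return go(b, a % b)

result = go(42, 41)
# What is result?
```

go(42, 41) -> go(41, 1) -> go(1, 0) -> 1

Answer: 1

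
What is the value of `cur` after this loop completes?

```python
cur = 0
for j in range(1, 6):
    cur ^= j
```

XOR of 1 to 5
`cur` takes the values: 0 → 1 → 3 → 0 → 4 → 1

Answer: 1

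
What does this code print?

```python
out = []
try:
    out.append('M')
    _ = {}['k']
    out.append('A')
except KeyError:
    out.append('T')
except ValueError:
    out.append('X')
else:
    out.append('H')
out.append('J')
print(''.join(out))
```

Execution trace: 'M' (try body) → 'T' (except KeyError) → 'J' (after the try/except). Output: MTJ

Answer: MTJ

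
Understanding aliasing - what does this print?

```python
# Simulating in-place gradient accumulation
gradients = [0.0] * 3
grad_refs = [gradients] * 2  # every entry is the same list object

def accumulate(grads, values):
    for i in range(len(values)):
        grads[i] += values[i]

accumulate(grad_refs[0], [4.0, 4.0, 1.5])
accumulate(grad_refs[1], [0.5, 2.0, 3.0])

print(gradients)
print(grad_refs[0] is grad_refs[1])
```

Key concept: gradient accumulation aliasing.
Step by step:
`gradients = [0.0] * 3` → gradients = [0.0, 0.0, 0.0]
`grad_refs = [gradients] * 2` → grad_refs = [[0.0, 0.0, 0.0], [0.0, 0.0, 0.0]]
`accumulate(grad_refs[0], [4.0, 4.0, 1.5])` → gradients = [4.0, 4.0, 1.5]; grad_refs = [[4.0, 4.0, 1.5], [4.0, 4.0, 1.5]]
`accumulate(grad_refs[1], [0.5, 2.0, 3.0])` → gradients = [4.5, 6.0, 4.5]; grad_refs = [[4.5, 6.0, 4.5], [4.5, 6.0, 4.5]]
`print(gradients)` → prints [4.5, 6.0, 4.5]
`print(grad_refs[0] is grad_refs[1])` → prints True

Answer:
[4.5, 6.0, 4.5]
True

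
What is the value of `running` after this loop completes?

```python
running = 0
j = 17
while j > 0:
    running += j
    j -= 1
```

Sum 17 down to 1
`running` takes the values: 0 → 17 → 33 → 48 → 62 → 75 → 87 → 98 → 108 → 117 → 125 → 132 → 138 → 143 → 147 → 150 → 152 → 153

Answer: 153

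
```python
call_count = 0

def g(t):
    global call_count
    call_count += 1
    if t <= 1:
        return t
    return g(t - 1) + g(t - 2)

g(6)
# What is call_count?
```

Calls(t) = 1 + Calls(t-1) + Calls(t-2); Calls(0)=Calls(1)=1. For t=6 this gives 25.

Answer: 25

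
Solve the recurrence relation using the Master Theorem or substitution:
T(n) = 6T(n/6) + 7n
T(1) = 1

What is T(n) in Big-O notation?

By Master Theorem: a=6, b=6, f(n)=7n. Since log_6(6) = 1 and f(n) = Θ(n^1), Case 2 applies. T(n) = O(n log n).

Answer: O(n log n)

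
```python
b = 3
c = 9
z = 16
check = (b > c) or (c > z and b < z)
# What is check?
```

Trace:
`b = 3` → b = 3
`c = 9` → c = 9
`z = 16` → z = 16
`check = (b > c) or (c > z and b < z)` → check = False
So check = False

Answer: False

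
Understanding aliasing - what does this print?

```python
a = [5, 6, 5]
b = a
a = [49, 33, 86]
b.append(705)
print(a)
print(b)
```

Key concept: rebinding vs mutation: a is rebound to a new list, b still points at the original.
Step by step:
`a = [5, 6, 5]` → a = [5, 6, 5]
`b = a` → b = [5, 6, 5] (same object as a)
`a = [49, 33, 86]` → a = [49, 33, 86]
`b.append(705)` → b = [5, 6, 5, 705]
`print(a)` → prints [49, 33, 86]
`print(b)` → prints [5, 6, 5, 705]

Answer:
[49, 33, 86]
[5, 6, 5, 705]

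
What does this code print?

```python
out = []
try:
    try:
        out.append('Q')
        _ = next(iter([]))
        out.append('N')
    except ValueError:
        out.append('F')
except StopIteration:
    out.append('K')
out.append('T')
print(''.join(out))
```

Execution trace: 'Q' (try body) → 'K' (outer except StopIteration) → 'T' (after the try/except). Output: QKT

Answer: QKT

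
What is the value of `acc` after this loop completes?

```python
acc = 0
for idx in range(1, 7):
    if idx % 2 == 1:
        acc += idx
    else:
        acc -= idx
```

Add odd, subtract even
`acc` takes the values: 0 → 1 → -1 → 2 → -2 → 3 → -3

Answer: -3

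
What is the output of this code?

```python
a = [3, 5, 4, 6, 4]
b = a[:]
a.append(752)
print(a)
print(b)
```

Key concept: slice [:] creates copy.
Step by step:
`a = [3, 5, 4, 6, 4]` → a = [3, 5, 4, 6, 4]
`b = a[:]` → b = [3, 5, 4, 6, 4]
`a.append(752)` → a = [3, 5, 4, 6, 4, 752]
`print(a)` → prints [3, 5, 4, 6, 4, 752]
`print(b)` → prints [3, 5, 4, 6, 4]

Answer:
[3, 5, 4, 6, 4, 752]
[3, 5, 4, 6, 4]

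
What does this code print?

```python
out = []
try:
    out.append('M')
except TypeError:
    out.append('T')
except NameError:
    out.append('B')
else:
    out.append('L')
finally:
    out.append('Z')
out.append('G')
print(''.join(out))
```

Execution trace: 'M' (try body, no exception) → 'L' (else) → 'Z' (finally) → 'G' (after the try/except). Output: MLZG

Answer: MLZG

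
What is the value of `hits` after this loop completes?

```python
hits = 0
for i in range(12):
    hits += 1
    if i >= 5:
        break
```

Loop breaks when i reaches 5, hits is 6
`hits` takes the values: 0 → 1 → 2 → 3 → 4 → 5 → 6

Answer: 6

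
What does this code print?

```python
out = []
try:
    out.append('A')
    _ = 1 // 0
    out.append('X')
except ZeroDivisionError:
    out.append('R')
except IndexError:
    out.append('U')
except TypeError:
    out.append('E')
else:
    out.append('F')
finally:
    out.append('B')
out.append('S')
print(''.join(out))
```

Execution trace: 'A' (try body) → 'R' (except ZeroDivisionError) → 'B' (finally) → 'S' (after the try/except). Output: ARBS

Answer: ARBS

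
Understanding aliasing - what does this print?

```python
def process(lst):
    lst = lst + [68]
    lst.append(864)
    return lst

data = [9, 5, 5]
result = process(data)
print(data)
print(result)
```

Key concept: rebinding parameter vs mutation.
Step by step:
`data = [9, 5, 5]` → data = [9, 5, 5]
`result = process(data)` → result = [9, 5, 5, 68, 864]
`print(data)` → prints [9, 5, 5]
`print(result)` → prints [9, 5, 5, 68, 864]

Answer:
[9, 5, 5]
[9, 5, 5, 68, 864]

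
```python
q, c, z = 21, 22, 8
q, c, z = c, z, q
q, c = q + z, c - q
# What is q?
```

Trace:
`q, c, z = 21, 22, 8` → q = 21; c = 22; z = 8
`q, c, z = c, z, q` → q = 22; c = 8; z = 21
`q, c = q + z, c - q` → q = 43; c = -14
So q = 43

Answer: 43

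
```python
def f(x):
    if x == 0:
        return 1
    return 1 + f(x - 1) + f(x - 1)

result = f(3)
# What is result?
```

f(x) = 1 + 2·f(x-1), f(0)=1. Closed form: (1+1)·2^3 - 1 = 15.

Answer: 15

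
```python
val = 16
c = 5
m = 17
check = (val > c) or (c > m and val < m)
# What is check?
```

Trace:
`val = 16` → val = 16
`c = 5` → c = 5
`m = 17` → m = 17
`check = (val > c) or (c > m and val < m)` → check = True
So check = True

Answer: True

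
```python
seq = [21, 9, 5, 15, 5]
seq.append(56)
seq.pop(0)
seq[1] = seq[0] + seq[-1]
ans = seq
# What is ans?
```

Trace:
`seq = [21, 9, 5, 15, 5]` → seq = [21, 9, 5, 15, 5]
`seq.append(56)` → seq = [21, 9, 5, 15, 5, 56]
`seq.pop(0)` → seq = [9, 5, 15, 5, 56]
`seq[1] = seq[0] + seq[-1]` → seq = [9, 65, 15, 5, 56]
`ans = seq` → ans = [9, 65, 15, 5, 56]
So ans = [9, 65, 15, 5, 56]

Answer: [9, 65, 15, 5, 56]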